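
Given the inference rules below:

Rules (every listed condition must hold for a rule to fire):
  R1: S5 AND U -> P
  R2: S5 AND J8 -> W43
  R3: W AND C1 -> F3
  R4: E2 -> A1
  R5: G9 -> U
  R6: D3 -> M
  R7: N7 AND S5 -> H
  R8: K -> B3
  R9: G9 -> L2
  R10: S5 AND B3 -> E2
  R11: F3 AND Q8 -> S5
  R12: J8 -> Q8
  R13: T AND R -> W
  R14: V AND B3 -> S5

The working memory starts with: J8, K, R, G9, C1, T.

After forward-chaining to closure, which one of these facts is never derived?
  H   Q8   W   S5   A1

H

Round 1 fires R5, R8, R9, R12, R13, giving U, B3, L2, Q8, W.
Round 2 fires R3, giving F3.
Round 3 fires R11, giving S5.
Round 4 fires R1, R2, R10, giving P, W43, E2.
Round 5 fires R4, giving A1.
Derived: S5 (round 3), A1 (round 5), W (round 1), Q8 (round 1). H never appears in any round.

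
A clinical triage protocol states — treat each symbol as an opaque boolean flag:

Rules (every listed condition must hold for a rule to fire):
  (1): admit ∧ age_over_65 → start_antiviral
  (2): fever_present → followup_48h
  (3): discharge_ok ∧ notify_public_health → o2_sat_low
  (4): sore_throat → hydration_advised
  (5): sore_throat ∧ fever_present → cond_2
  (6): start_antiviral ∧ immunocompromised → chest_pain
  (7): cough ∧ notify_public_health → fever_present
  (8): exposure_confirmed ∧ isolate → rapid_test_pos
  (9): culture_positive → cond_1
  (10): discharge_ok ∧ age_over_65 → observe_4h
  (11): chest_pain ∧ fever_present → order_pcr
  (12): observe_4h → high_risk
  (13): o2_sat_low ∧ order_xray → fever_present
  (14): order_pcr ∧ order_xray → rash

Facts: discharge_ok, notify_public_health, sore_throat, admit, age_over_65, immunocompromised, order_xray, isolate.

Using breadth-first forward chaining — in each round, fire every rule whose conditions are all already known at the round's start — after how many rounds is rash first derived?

Round 1: (1) [admit ∧ age_over_65 → start_antiviral]; (3) [discharge_ok ∧ notify_public_health → o2_sat_low]; (4) [sore_throat → hydration_advised]; (10) [discharge_ok ∧ age_over_65 → observe_4h]. Adds start_antiviral, o2_sat_low, hydration_advised, observe_4h.
Round 2: (6) [start_antiviral ∧ immunocompromised → chest_pain]; (12) [observe_4h → high_risk]; (13) [o2_sat_low ∧ order_xray → fever_present]. Adds chest_pain, high_risk, fever_present.
Round 3: (2) [fever_present → followup_48h]; (5) [sore_throat ∧ fever_present → cond_2]; (11) [chest_pain ∧ fever_present → order_pcr]. Adds followup_48h, cond_2, order_pcr.
Round 4: (14) [order_pcr ∧ order_xray → rash]. Adds rash.
rash first appears in round 4.

4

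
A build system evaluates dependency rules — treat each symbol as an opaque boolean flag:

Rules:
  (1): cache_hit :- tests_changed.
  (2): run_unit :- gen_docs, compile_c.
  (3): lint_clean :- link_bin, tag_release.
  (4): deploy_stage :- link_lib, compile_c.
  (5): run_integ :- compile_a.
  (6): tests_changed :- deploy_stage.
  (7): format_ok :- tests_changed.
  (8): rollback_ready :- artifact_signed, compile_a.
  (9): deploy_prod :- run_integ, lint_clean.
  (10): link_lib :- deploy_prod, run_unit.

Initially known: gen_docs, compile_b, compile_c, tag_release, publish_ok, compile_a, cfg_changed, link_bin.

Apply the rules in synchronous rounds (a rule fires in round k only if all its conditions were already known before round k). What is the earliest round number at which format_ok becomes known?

6

[1] (2) [run_unit :- gen_docs, compile_c.]; (3) [lint_clean :- link_bin, tag_release.]; (5) [run_integ :- compile_a.]. ⇒ new: run_unit, lint_clean, run_integ.
[2] (9) [deploy_prod :- run_integ, lint_clean.]. ⇒ new: deploy_prod.
[3] (10) [link_lib :- deploy_prod, run_unit.]. ⇒ new: link_lib.
[4] (4) [deploy_stage :- link_lib, compile_c.]. ⇒ new: deploy_stage.
[5] (6) [tests_changed :- deploy_stage.]. ⇒ new: tests_changed.
[6] (1) [cache_hit :- tests_changed.]; (7) [format_ok :- tests_changed.]. ⇒ new: cache_hit, format_ok.
format_ok first appears in round 6.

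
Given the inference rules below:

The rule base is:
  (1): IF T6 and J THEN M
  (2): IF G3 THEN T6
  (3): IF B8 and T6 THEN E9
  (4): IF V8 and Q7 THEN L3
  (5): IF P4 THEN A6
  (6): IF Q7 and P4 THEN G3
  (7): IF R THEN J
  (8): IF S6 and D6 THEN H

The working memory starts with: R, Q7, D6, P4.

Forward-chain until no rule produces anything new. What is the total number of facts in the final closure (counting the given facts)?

Round 1 — (5), (6), (7), derive A6, G3, J.
Round 2 — (2), derive T6.
Round 3 — (1), derive M.
Closure: {A6, D6, G3, J, M, P4, Q7, R, T6} — 9 facts.

9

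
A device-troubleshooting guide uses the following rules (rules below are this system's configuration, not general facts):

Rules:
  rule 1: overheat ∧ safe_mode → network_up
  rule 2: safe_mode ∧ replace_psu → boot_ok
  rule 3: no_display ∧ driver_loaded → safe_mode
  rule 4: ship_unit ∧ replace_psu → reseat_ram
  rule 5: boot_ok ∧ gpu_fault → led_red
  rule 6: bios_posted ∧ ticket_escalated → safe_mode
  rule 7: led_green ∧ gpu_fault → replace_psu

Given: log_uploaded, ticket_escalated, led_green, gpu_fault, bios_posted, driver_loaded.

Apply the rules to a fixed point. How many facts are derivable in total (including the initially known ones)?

Round 1: rule 6 [bios_posted ∧ ticket_escalated → safe_mode]; rule 7 [led_green ∧ gpu_fault → replace_psu]. Adds safe_mode, replace_psu.
Round 2: rule 2 [safe_mode ∧ replace_psu → boot_ok]. Adds boot_ok.
Round 3: rule 5 [boot_ok ∧ gpu_fault → led_red]. Adds led_red.
Closure: {bios_posted, boot_ok, driver_loaded, gpu_fault, led_green, led_red, log_uploaded, replace_psu, safe_mode, ticket_escalated} — 10 facts.

10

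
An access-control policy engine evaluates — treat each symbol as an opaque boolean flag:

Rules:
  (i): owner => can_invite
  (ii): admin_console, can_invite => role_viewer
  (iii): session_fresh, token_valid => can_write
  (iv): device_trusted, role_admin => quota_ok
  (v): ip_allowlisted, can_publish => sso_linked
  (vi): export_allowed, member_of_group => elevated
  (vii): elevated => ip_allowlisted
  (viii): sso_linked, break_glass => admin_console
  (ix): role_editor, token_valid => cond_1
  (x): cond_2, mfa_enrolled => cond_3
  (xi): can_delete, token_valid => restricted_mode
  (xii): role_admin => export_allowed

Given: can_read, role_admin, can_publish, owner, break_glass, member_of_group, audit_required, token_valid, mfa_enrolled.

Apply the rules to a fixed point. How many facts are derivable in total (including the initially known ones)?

Round 1 fires (i), (xii), giving can_invite, export_allowed.
Round 2 fires (vi), giving elevated.
Round 3 fires (vii), giving ip_allowlisted.
Round 4 fires (v), giving sso_linked.
Round 5 fires (viii), giving admin_console.
Round 6 fires (ii), giving role_viewer.
Closure: {admin_console, audit_required, break_glass, can_invite, can_publish, can_read, elevated, export_allowed, ip_allowlisted, member_of_group, mfa_enrolled, owner, role_admin, role_viewer, sso_linked, token_valid} — 16 facts.

16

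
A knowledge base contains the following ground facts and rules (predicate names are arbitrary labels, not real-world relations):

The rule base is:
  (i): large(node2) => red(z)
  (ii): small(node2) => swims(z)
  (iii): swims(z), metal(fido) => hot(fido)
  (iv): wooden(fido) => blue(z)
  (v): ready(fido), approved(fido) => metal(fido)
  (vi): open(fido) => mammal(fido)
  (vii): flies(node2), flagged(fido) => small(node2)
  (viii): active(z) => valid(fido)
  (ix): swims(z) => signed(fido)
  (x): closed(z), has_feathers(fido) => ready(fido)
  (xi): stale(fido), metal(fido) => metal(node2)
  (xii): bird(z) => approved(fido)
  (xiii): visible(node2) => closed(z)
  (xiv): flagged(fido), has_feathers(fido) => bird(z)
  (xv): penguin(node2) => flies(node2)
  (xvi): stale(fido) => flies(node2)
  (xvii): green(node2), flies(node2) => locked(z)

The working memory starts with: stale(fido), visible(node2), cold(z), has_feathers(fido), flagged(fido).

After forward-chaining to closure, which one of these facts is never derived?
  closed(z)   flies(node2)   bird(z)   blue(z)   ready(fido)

Round 1: (xiii) [visible(node2) => closed(z)]; (xiv) [flagged(fido), has_feathers(fido) => bird(z)]; (xvi) [stale(fido) => flies(node2)]. New: closed(z), bird(z), flies(node2).
Round 2: (vii) [flies(node2), flagged(fido) => small(node2)]; (x) [closed(z), has_feathers(fido) => ready(fido)]; (xii) [bird(z) => approved(fido)]. New: small(node2), ready(fido), approved(fido).
Round 3: (ii) [small(node2) => swims(z)]; (v) [ready(fido), approved(fido) => metal(fido)]. New: swims(z), metal(fido).
Round 4: (iii) [swims(z), metal(fido) => hot(fido)]; (ix) [swims(z) => signed(fido)]; (xi) [stale(fido), metal(fido) => metal(node2)]. New: hot(fido), signed(fido), metal(node2).
Derived: flies(node2) (round 1), ready(fido) (round 2), closed(z) (round 1), bird(z) (round 1). blue(z) never appears in any round.

blue(z)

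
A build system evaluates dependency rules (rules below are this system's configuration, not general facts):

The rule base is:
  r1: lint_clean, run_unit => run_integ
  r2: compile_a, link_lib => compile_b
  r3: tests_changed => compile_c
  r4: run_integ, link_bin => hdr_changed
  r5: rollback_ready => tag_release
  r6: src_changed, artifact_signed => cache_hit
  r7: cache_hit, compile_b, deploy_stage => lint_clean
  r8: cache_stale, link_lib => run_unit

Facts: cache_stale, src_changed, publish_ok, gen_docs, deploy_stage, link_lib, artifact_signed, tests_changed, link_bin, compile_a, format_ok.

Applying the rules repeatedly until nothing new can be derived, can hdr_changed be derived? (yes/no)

yes

Round 1: r2 [compile_a, link_lib => compile_b]; r3 [tests_changed => compile_c]; r6 [src_changed, artifact_signed => cache_hit]; r8 [cache_stale, link_lib => run_unit]. New: compile_b, compile_c, cache_hit, run_unit.
Round 2: r7 [cache_hit, compile_b, deploy_stage => lint_clean]. New: lint_clean.
Round 3: r1 [lint_clean, run_unit => run_integ]. New: run_integ.
Round 4: r4 [run_integ, link_bin => hdr_changed]. New: hdr_changed.
hdr_changed appears in round 4, so it is derivable.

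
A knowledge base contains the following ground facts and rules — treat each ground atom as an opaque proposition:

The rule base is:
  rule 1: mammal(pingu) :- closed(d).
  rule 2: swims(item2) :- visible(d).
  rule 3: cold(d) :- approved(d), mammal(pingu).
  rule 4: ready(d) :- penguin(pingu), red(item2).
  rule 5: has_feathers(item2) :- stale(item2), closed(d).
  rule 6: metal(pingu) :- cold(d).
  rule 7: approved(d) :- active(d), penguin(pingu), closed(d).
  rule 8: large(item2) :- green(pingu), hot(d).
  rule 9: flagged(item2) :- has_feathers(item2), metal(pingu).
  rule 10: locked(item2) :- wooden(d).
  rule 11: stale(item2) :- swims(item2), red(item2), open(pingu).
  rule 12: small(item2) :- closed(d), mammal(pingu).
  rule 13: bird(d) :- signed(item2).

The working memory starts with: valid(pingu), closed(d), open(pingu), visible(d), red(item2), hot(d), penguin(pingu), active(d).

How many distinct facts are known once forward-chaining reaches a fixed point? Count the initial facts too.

Round 1: rule 1 [mammal(pingu) :- closed(d).]; rule 2 [swims(item2) :- visible(d).]; rule 4 [ready(d) :- penguin(pingu), red(item2).]; rule 7 [approved(d) :- active(d), penguin(pingu), closed(d).]. New: mammal(pingu), swims(item2), ready(d), approved(d).
Round 2: rule 3 [cold(d) :- approved(d), mammal(pingu).]; rule 11 [stale(item2) :- swims(item2), red(item2), open(pingu).]; rule 12 [small(item2) :- closed(d), mammal(pingu).]. New: cold(d), stale(item2), small(item2).
Round 3: rule 5 [has_feathers(item2) :- stale(item2), closed(d).]; rule 6 [metal(pingu) :- cold(d).]. New: has_feathers(item2), metal(pingu).
Round 4: rule 9 [flagged(item2) :- has_feathers(item2), metal(pingu).]. New: flagged(item2).
Closure: {active(d), approved(d), closed(d), cold(d), flagged(item2), has_feathers(item2), hot(d), mammal(pingu), metal(pingu), open(pingu), penguin(pingu), ready(d), red(item2), small(item2), stale(item2), swims(item2), valid(pingu), visible(d)} — 18 facts.

18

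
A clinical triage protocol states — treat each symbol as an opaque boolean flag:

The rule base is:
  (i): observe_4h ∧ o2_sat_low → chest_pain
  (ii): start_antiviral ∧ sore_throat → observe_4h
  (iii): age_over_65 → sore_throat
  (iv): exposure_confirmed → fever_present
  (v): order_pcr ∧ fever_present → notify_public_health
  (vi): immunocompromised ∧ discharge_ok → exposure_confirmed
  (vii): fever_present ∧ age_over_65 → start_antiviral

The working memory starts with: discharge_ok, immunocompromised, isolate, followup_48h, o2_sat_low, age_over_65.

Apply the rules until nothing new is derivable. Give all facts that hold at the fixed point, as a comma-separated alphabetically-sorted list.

age_over_65, chest_pain, discharge_ok, exposure_confirmed, fever_present, followup_48h, immunocompromised, isolate, o2_sat_low, observe_4h, sore_throat, start_antiviral

Round 1 fires (iii), (vi), giving sore_throat, exposure_confirmed.
Round 2 fires (iv), giving fever_present.
Round 3 fires (vii), giving start_antiviral.
Round 4 fires (ii), giving observe_4h.
Round 5 fires (i), giving chest_pain.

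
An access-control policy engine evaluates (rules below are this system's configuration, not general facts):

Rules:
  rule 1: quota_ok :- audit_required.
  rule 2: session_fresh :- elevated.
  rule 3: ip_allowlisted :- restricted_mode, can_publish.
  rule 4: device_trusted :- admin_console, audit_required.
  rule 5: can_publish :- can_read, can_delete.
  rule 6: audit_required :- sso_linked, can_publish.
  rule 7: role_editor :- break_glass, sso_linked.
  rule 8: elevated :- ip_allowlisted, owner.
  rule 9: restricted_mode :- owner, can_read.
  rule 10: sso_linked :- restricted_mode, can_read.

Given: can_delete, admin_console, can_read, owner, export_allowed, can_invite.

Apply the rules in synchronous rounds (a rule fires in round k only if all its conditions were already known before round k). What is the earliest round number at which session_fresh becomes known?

Round 1: rule 5 [can_publish :- can_read, can_delete.]; rule 9 [restricted_mode :- owner, can_read.]. New: can_publish, restricted_mode.
Round 2: rule 3 [ip_allowlisted :- restricted_mode, can_publish.]; rule 10 [sso_linked :- restricted_mode, can_read.]. New: ip_allowlisted, sso_linked.
Round 3: rule 6 [audit_required :- sso_linked, can_publish.]; rule 8 [elevated :- ip_allowlisted, owner.]. New: audit_required, elevated.
Round 4: rule 1 [quota_ok :- audit_required.]; rule 2 [session_fresh :- elevated.]; rule 4 [device_trusted :- admin_console, audit_required.]. New: quota_ok, session_fresh, device_trusted.
session_fresh first appears in round 4.

4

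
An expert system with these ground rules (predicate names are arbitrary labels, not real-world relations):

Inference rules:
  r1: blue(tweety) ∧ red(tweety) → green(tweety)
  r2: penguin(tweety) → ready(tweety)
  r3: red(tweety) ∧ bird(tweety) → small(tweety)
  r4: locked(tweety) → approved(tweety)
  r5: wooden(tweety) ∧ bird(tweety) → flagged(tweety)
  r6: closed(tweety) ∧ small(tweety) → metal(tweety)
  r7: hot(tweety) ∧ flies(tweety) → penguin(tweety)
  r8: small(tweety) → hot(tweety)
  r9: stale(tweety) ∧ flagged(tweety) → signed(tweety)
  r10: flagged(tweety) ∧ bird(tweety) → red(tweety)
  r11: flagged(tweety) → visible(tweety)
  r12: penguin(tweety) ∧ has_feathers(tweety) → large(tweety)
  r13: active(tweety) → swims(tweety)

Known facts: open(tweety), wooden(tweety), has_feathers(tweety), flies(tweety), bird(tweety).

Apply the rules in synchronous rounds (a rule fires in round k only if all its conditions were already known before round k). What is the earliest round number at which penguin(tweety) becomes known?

5

Round 1 fires r5, giving flagged(tweety).
Round 2 fires r10, r11, giving red(tweety), visible(tweety).
Round 3 fires r3, giving small(tweety).
Round 4 fires r8, giving hot(tweety).
Round 5 fires r7, giving penguin(tweety).
penguin(tweety) first appears in round 5.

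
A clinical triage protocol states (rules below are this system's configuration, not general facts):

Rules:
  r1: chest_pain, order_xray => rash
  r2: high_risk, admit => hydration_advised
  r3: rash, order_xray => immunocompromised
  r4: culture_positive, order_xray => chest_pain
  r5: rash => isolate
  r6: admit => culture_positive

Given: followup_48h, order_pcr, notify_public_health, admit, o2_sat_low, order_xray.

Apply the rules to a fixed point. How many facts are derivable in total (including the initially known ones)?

Round 1 — r6, derive culture_positive.
Round 2 — r4, derive chest_pain.
Round 3 — r1, derive rash.
Round 4 — r3, r5, derive immunocompromised, isolate.
Closure: {admit, chest_pain, culture_positive, followup_48h, immunocompromised, isolate, notify_public_health, o2_sat_low, order_pcr, order_xray, rash} — 11 facts.

11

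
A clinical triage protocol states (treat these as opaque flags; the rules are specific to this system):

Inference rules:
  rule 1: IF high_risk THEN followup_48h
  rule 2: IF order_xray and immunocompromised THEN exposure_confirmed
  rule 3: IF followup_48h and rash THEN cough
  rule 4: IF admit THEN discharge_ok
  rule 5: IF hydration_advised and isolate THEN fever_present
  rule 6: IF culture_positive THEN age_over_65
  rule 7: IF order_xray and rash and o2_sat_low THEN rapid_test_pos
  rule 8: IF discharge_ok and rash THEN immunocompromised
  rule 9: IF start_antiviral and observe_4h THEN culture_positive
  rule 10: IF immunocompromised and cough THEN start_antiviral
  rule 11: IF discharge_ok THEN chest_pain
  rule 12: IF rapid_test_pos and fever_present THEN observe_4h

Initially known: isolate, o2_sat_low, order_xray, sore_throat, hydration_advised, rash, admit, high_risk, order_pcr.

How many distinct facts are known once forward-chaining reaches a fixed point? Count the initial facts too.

21

[1] rule 1 [IF high_risk THEN followup_48h]; rule 4 [IF admit THEN discharge_ok]; rule 5 [IF hydration_advised and isolate THEN fever_present]; rule 7 [IF order_xray and rash and o2_sat_low THEN rapid_test_pos]. ⇒ new: followup_48h, discharge_ok, fever_present, rapid_test_pos.
[2] rule 3 [IF followup_48h and rash THEN cough]; rule 8 [IF discharge_ok and rash THEN immunocompromised]; rule 11 [IF discharge_ok THEN chest_pain]; rule 12 [IF rapid_test_pos and fever_present THEN observe_4h]. ⇒ new: cough, immunocompromised, chest_pain, observe_4h.
[3] rule 2 [IF order_xray and immunocompromised THEN exposure_confirmed]; rule 10 [IF immunocompromised and cough THEN start_antiviral]. ⇒ new: exposure_confirmed, start_antiviral.
[4] rule 9 [IF start_antiviral and observe_4h THEN culture_positive]. ⇒ new: culture_positive.
[5] rule 6 [IF culture_positive THEN age_over_65]. ⇒ new: age_over_65.
Closure: {admit, age_over_65, chest_pain, cough, culture_positive, discharge_ok, exposure_confirmed, fever_present, followup_48h, high_risk, hydration_advised, immunocompromised, isolate, o2_sat_low, observe_4h, order_pcr, order_xray, rapid_test_pos, rash, sore_throat, start_antiviral} — 21 facts.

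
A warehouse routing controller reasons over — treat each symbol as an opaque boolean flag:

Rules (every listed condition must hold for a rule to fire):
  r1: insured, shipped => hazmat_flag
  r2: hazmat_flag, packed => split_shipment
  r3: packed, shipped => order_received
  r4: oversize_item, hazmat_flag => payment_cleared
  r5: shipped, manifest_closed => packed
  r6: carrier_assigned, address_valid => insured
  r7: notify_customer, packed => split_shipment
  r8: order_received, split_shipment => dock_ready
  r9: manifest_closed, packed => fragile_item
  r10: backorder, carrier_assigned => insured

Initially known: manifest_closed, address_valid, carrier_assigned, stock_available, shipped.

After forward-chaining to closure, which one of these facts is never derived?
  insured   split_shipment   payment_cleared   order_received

Round 1: r5 [shipped, manifest_closed => packed]; r6 [carrier_assigned, address_valid => insured]. Adds packed, insured.
Round 2: r1 [insured, shipped => hazmat_flag]; r3 [packed, shipped => order_received]; r9 [manifest_closed, packed => fragile_item]. Adds hazmat_flag, order_received, fragile_item.
Round 3: r2 [hazmat_flag, packed => split_shipment]. Adds split_shipment.
Round 4: r8 [order_received, split_shipment => dock_ready]. Adds dock_ready.
Derived: insured (round 1), split_shipment (round 3), order_received (round 2). payment_cleared never appears in any round.

payment_cleared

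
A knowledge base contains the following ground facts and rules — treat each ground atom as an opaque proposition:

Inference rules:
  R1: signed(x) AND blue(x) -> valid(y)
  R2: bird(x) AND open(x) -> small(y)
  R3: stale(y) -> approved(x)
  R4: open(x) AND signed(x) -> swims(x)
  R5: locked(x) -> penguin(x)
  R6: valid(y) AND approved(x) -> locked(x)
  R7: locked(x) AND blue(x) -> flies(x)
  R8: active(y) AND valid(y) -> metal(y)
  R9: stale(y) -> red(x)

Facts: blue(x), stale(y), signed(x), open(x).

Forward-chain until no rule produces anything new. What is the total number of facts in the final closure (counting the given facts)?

[1] R1 [signed(x) AND blue(x) -> valid(y)]; R3 [stale(y) -> approved(x)]; R4 [open(x) AND signed(x) -> swims(x)]; R9 [stale(y) -> red(x)]. ⇒ new: valid(y), approved(x), swims(x), red(x).
[2] R6 [valid(y) AND approved(x) -> locked(x)]. ⇒ new: locked(x).
[3] R5 [locked(x) -> penguin(x)]; R7 [locked(x) AND blue(x) -> flies(x)]. ⇒ new: penguin(x), flies(x).
Closure: {approved(x), blue(x), flies(x), locked(x), open(x), penguin(x), red(x), signed(x), stale(y), swims(x), valid(y)} — 11 facts.

11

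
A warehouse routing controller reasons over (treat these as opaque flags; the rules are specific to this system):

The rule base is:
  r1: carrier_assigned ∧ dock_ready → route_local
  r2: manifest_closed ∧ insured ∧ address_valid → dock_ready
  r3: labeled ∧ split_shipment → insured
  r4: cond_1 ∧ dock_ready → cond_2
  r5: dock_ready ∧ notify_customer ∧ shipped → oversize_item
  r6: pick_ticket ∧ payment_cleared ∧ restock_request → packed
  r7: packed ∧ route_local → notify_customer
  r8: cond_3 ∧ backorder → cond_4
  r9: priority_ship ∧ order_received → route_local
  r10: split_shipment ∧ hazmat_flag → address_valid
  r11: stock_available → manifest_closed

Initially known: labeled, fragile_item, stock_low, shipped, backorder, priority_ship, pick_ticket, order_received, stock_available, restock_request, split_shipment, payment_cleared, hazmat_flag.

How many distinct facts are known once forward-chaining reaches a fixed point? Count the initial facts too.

21

Round 1: r3 [labeled ∧ split_shipment → insured]; r6 [pick_ticket ∧ payment_cleared ∧ restock_request → packed]; r9 [priority_ship ∧ order_received → route_local]; r10 [split_shipment ∧ hazmat_flag → address_valid]; r11 [stock_available → manifest_closed]. New: insured, packed, route_local, address_valid, manifest_closed.
Round 2: r2 [manifest_closed ∧ insured ∧ address_valid → dock_ready]; r7 [packed ∧ route_local → notify_customer]. New: dock_ready, notify_customer.
Round 3: r5 [dock_ready ∧ notify_customer ∧ shipped → oversize_item]. New: oversize_item.
Closure: {address_valid, backorder, dock_ready, fragile_item, hazmat_flag, insured, labeled, manifest_closed, notify_customer, order_received, oversize_item, packed, payment_cleared, pick_ticket, priority_ship, restock_request, route_local, shipped, split_shipment, stock_available, stock_low} — 21 facts.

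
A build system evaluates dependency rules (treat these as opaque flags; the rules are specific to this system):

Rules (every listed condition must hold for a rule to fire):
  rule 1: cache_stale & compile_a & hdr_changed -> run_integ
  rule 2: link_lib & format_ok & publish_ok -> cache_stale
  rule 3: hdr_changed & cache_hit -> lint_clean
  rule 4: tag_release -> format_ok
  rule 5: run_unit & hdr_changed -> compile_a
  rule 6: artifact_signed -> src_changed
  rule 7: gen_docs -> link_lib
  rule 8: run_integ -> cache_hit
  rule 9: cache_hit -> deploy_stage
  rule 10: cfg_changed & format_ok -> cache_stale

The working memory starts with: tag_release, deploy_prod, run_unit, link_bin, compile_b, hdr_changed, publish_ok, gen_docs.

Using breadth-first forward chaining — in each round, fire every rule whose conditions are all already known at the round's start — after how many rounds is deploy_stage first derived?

Round 1 — rule 4, rule 5, rule 7, derive format_ok, compile_a, link_lib.
Round 2 — rule 2, derive cache_stale.
Round 3 — rule 1, derive run_integ.
Round 4 — rule 8, derive cache_hit.
Round 5 — rule 3, rule 9, derive lint_clean, deploy_stage.
deploy_stage first appears in round 5.

5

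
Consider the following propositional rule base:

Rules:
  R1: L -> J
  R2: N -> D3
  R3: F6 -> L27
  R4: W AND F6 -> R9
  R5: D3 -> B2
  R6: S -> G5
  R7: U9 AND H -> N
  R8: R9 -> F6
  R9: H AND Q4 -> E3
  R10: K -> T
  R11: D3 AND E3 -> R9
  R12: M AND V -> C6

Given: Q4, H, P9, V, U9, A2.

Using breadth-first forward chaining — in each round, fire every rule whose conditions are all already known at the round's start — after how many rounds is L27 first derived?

Round 1 — R7, R9, derive N, E3.
Round 2 — R2, derive D3.
Round 3 — R5, R11, derive B2, R9.
Round 4 — R8, derive F6.
Round 5 — R3, derive L27.
L27 first appears in round 5.

5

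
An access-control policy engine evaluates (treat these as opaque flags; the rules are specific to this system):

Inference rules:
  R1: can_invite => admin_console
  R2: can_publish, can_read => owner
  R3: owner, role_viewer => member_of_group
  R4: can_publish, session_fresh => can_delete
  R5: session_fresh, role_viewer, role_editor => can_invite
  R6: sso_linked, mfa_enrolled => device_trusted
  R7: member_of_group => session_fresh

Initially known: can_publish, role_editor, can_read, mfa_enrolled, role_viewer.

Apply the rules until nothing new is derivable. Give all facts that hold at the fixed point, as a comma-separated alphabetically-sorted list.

admin_console, can_delete, can_invite, can_publish, can_read, member_of_group, mfa_enrolled, owner, role_editor, role_viewer, session_fresh

Round 1: R2 [can_publish, can_read => owner]. Adds owner.
Round 2: R3 [owner, role_viewer => member_of_group]. Adds member_of_group.
Round 3: R7 [member_of_group => session_fresh]. Adds session_fresh.
Round 4: R4 [can_publish, session_fresh => can_delete]; R5 [session_fresh, role_viewer, role_editor => can_invite]. Adds can_delete, can_invite.
Round 5: R1 [can_invite => admin_console]. Adds admin_console.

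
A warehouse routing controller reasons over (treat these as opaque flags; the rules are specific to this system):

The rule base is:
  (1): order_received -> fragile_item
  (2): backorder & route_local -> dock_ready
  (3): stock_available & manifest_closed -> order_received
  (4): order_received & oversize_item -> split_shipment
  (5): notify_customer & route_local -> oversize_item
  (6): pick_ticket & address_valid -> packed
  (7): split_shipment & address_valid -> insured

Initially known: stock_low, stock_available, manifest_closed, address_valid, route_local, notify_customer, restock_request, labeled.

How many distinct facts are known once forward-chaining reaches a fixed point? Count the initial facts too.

Round 1 fires (3), (5), giving order_received, oversize_item.
Round 2 fires (1), (4), giving fragile_item, split_shipment.
Round 3 fires (7), giving insured.
Closure: {address_valid, fragile_item, insured, labeled, manifest_closed, notify_customer, order_received, oversize_item, restock_request, route_local, split_shipment, stock_available, stock_low} — 13 facts.

13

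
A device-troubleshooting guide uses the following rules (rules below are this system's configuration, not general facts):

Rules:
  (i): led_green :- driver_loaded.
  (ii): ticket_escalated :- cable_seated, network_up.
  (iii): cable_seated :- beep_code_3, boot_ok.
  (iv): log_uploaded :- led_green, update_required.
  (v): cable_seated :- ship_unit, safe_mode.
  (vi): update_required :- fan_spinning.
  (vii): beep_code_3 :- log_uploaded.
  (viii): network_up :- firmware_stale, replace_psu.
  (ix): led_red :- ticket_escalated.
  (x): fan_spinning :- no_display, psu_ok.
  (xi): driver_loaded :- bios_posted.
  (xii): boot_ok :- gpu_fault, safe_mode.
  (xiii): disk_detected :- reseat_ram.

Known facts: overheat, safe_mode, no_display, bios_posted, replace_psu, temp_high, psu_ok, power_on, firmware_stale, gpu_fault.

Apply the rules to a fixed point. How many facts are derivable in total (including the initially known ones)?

21

Round 1: (viii) [network_up :- firmware_stale, replace_psu.]; (x) [fan_spinning :- no_display, psu_ok.]; (xi) [driver_loaded :- bios_posted.]; (xii) [boot_ok :- gpu_fault, safe_mode.]. New: network_up, fan_spinning, driver_loaded, boot_ok.
Round 2: (i) [led_green :- driver_loaded.]; (vi) [update_required :- fan_spinning.]. New: led_green, update_required.
Round 3: (iv) [log_uploaded :- led_green, update_required.]. New: log_uploaded.
Round 4: (vii) [beep_code_3 :- log_uploaded.]. New: beep_code_3.
Round 5: (iii) [cable_seated :- beep_code_3, boot_ok.]. New: cable_seated.
Round 6: (ii) [ticket_escalated :- cable_seated, network_up.]. New: ticket_escalated.
Round 7: (ix) [led_red :- ticket_escalated.]. New: led_red.
Closure: {beep_code_3, bios_posted, boot_ok, cable_seated, driver_loaded, fan_spinning, firmware_stale, gpu_fault, led_green, led_red, log_uploaded, network_up, no_display, overheat, power_on, psu_ok, replace_psu, safe_mode, temp_high, ticket_escalated, update_required} — 21 facts.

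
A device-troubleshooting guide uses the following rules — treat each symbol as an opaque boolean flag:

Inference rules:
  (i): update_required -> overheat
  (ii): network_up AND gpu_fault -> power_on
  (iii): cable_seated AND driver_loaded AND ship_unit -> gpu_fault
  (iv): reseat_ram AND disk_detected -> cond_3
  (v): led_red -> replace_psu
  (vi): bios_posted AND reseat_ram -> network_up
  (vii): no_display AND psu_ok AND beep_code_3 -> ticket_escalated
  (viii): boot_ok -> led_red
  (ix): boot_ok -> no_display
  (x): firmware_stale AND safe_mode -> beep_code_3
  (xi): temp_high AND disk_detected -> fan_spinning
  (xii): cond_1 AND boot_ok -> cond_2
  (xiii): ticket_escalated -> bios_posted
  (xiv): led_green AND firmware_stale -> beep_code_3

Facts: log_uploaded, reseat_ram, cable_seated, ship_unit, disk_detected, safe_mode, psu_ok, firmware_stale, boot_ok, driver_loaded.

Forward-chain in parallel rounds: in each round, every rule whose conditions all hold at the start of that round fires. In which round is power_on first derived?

Round 1 — (iii), (iv), (viii), (ix), (x), derive gpu_fault, cond_3, led_red, no_display, beep_code_3.
Round 2 — (v), (vii), derive replace_psu, ticket_escalated.
Round 3 — (xiii), derive bios_posted.
Round 4 — (vi), derive network_up.
Round 5 — (ii), derive power_on.
power_on first appears in round 5.

5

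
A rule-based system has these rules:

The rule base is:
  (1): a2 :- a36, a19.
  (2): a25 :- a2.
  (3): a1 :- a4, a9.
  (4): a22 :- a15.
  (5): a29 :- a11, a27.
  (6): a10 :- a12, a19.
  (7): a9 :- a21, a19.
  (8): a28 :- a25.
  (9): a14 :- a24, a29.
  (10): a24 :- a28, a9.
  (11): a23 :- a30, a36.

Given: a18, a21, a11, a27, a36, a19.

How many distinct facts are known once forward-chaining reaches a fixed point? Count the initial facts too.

Round 1 fires (1), (5), (7), giving a2, a29, a9.
Round 2 fires (2), giving a25.
Round 3 fires (8), giving a28.
Round 4 fires (10), giving a24.
Round 5 fires (9), giving a14.
Closure: {a11, a14, a18, a19, a2, a21, a24, a25, a27, a28, a29, a36, a9} — 13 facts.

13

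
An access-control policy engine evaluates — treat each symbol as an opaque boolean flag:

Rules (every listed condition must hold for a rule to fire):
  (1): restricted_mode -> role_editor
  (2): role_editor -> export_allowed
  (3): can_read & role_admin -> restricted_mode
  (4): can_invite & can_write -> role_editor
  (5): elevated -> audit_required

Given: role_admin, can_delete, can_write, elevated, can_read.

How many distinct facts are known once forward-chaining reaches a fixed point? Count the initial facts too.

Round 1: (3) [can_read & role_admin -> restricted_mode]; (5) [elevated -> audit_required]. New: restricted_mode, audit_required.
Round 2: (1) [restricted_mode -> role_editor]. New: role_editor.
Round 3: (2) [role_editor -> export_allowed]. New: export_allowed.
Closure: {audit_required, can_delete, can_read, can_write, elevated, export_allowed, restricted_mode, role_admin, role_editor} — 9 facts.

9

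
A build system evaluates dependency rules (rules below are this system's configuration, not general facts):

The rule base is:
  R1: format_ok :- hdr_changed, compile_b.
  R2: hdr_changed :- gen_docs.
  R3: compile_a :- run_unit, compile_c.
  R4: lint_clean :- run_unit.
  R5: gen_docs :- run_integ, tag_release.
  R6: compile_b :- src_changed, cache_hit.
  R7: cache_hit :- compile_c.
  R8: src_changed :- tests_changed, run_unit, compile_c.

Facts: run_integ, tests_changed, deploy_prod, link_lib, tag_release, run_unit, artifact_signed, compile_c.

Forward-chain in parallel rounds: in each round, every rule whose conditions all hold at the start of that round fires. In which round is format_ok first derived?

3

Round 1: R3 [compile_a :- run_unit, compile_c.]; R4 [lint_clean :- run_unit.]; R5 [gen_docs :- run_integ, tag_release.]; R7 [cache_hit :- compile_c.]; R8 [src_changed :- tests_changed, run_unit, compile_c.]. New: compile_a, lint_clean, gen_docs, cache_hit, src_changed.
Round 2: R2 [hdr_changed :- gen_docs.]; R6 [compile_b :- src_changed, cache_hit.]. New: hdr_changed, compile_b.
Round 3: R1 [format_ok :- hdr_changed, compile_b.]. New: format_ok.
format_ok first appears in round 3.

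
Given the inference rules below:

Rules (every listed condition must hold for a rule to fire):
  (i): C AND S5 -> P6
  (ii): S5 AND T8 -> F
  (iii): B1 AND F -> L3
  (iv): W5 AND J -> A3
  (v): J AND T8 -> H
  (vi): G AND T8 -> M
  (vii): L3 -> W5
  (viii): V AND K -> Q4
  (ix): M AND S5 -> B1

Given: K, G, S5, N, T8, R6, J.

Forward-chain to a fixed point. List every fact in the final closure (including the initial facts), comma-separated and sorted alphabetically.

A3, B1, F, G, H, J, K, L3, M, N, R6, S5, T8, W5

[1] (ii) [S5 AND T8 -> F]; (v) [J AND T8 -> H]; (vi) [G AND T8 -> M]. ⇒ new: F, H, M.
[2] (ix) [M AND S5 -> B1]. ⇒ new: B1.
[3] (iii) [B1 AND F -> L3]. ⇒ new: L3.
[4] (vii) [L3 -> W5]. ⇒ new: W5.
[5] (iv) [W5 AND J -> A3]. ⇒ new: A3.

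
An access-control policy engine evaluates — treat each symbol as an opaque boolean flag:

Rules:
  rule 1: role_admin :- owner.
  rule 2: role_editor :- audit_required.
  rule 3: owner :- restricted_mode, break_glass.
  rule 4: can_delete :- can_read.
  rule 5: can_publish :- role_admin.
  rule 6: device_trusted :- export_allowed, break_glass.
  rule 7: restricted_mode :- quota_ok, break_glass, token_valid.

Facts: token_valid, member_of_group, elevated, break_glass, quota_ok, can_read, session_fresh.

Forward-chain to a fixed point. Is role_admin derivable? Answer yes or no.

Round 1 fires rule 4, rule 7, giving can_delete, restricted_mode.
Round 2 fires rule 3, giving owner.
Round 3 fires rule 1, giving role_admin.
Round 4 fires rule 5, giving can_publish.
role_admin appears in round 3, so it is derivable.

yes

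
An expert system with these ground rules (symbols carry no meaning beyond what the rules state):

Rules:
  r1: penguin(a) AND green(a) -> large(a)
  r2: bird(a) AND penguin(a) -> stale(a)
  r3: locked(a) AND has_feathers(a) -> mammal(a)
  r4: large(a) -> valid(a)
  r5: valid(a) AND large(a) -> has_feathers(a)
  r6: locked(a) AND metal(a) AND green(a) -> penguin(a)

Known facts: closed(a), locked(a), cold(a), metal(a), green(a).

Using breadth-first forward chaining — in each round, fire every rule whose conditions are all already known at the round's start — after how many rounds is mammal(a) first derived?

Round 1 fires r6, giving penguin(a).
Round 2 fires r1, giving large(a).
Round 3 fires r4, giving valid(a).
Round 4 fires r5, giving has_feathers(a).
Round 5 fires r3, giving mammal(a).
mammal(a) first appears in round 5.

5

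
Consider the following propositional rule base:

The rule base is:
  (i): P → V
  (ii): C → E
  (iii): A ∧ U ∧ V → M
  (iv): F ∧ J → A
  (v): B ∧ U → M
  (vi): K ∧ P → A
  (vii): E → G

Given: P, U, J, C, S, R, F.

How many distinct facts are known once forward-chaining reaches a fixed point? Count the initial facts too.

Round 1 fires (i), (ii), (iv), giving V, E, A.
Round 2 fires (iii), (vii), giving M, G.
Closure: {A, C, E, F, G, J, M, P, R, S, U, V} — 12 facts.

12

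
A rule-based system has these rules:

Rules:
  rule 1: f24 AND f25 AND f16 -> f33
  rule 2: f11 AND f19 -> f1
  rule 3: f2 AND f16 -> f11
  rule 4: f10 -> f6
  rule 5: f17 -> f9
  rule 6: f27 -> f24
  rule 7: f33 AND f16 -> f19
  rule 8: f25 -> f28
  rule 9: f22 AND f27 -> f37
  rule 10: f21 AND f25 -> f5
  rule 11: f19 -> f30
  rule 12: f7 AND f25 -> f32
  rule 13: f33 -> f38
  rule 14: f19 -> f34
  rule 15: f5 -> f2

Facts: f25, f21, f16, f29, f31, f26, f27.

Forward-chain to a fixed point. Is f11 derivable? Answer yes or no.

Round 1: rule 6 [f27 -> f24]; rule 8 [f25 -> f28]; rule 10 [f21 AND f25 -> f5]. Adds f24, f28, f5.
Round 2: rule 1 [f24 AND f25 AND f16 -> f33]; rule 15 [f5 -> f2]. Adds f33, f2.
Round 3: rule 3 [f2 AND f16 -> f11]; rule 7 [f33 AND f16 -> f19]; rule 13 [f33 -> f38]. Adds f11, f19, f38.
Round 4: rule 2 [f11 AND f19 -> f1]; rule 11 [f19 -> f30]; rule 14 [f19 -> f34]. Adds f1, f30, f34.
f11 appears in round 3, so it is derivable.

yes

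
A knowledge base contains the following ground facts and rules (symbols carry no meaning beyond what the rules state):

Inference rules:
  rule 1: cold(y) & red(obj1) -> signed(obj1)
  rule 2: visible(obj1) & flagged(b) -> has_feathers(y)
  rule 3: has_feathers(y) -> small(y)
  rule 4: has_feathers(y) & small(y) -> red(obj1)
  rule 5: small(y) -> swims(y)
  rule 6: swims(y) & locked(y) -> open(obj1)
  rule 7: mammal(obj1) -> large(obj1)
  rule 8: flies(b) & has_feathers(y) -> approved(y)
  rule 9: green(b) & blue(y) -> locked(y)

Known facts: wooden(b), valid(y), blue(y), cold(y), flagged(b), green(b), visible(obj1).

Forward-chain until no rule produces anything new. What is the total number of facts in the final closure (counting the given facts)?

Round 1: rule 2 [visible(obj1) & flagged(b) -> has_feathers(y)]; rule 9 [green(b) & blue(y) -> locked(y)]. Adds has_feathers(y), locked(y).
Round 2: rule 3 [has_feathers(y) -> small(y)]. Adds small(y).
Round 3: rule 4 [has_feathers(y) & small(y) -> red(obj1)]; rule 5 [small(y) -> swims(y)]. Adds red(obj1), swims(y).
Round 4: rule 1 [cold(y) & red(obj1) -> signed(obj1)]; rule 6 [swims(y) & locked(y) -> open(obj1)]. Adds signed(obj1), open(obj1).
Closure: {blue(y), cold(y), flagged(b), green(b), has_feathers(y), locked(y), open(obj1), red(obj1), signed(obj1), small(y), swims(y), valid(y), visible(obj1), wooden(b)} — 14 facts.

14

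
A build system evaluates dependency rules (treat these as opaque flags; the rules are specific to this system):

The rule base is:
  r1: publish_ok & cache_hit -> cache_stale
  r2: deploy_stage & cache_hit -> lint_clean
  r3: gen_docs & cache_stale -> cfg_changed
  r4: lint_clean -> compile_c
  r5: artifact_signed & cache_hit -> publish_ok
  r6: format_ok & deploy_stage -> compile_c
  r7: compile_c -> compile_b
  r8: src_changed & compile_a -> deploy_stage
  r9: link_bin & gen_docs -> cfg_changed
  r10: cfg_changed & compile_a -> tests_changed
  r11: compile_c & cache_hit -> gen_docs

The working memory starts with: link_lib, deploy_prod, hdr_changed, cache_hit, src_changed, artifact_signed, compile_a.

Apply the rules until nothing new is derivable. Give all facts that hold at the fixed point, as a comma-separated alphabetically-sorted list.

Round 1: r5 [artifact_signed & cache_hit -> publish_ok]; r8 [src_changed & compile_a -> deploy_stage]. New: publish_ok, deploy_stage.
Round 2: r1 [publish_ok & cache_hit -> cache_stale]; r2 [deploy_stage & cache_hit -> lint_clean]. New: cache_stale, lint_clean.
Round 3: r4 [lint_clean -> compile_c]. New: compile_c.
Round 4: r7 [compile_c -> compile_b]; r11 [compile_c & cache_hit -> gen_docs]. New: compile_b, gen_docs.
Round 5: r3 [gen_docs & cache_stale -> cfg_changed]. New: cfg_changed.
Round 6: r10 [cfg_changed & compile_a -> tests_changed]. New: tests_changed.

artifact_signed, cache_hit, cache_stale, cfg_changed, compile_a, compile_b, compile_c, deploy_prod, deploy_stage, gen_docs, hdr_changed, link_lib, lint_clean, publish_ok, src_changed, tests_changed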